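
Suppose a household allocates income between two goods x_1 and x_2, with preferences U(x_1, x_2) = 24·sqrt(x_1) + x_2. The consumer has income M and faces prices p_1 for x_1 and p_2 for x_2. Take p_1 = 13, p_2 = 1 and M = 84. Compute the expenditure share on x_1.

Plugging in: x_1* = (12·1/13)² = 0.8521, x_2* = 72.9231.
Expenditure on x_1: 13·0.8521 = 11.0769; share = 0.1319.

share on x_1 = 0.1319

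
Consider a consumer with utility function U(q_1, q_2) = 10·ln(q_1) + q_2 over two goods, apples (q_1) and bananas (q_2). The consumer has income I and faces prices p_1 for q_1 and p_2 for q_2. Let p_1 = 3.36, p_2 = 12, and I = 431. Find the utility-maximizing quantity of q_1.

So q_1*(p_1,p_2) = 10·p_2/p_1, independent of income; and q_2* = (I − 10·p_2)/p_2.
At the given prices: q_1* = 10·12/3.36 = 35.7143.

q_1* = 35.7143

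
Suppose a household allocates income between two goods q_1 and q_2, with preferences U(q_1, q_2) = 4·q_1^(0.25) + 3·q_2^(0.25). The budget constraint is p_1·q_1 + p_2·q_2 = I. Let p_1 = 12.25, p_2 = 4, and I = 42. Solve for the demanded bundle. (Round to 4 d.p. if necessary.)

With the ratio pinned down, the budget gives q_1* = I/(p_1 + p_2·(q_2/q_1)) and q_2* = (q_2/q_1)·q_1*.
Numerically q_2/q_1 = 3.030515, so q_1* = 42/(12.25 + 4·3.030515) = 1.7233 and q_2* = 3.030515·1.7233 = 5.2224.

q_1* = 1.7233, q_2* = 5.2224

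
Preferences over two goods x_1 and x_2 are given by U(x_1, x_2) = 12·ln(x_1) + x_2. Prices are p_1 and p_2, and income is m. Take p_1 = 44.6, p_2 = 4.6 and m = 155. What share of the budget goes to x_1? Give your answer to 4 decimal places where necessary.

MU_x_1 = 12/x_1, MU_x_2 = 1. Tangency: 12/x_1 = p_1/p_2.
So x_1*(p_1,p_2) = 12·p_2/p_1, independent of income; and x_2* = (m − 12·p_2)/p_2.
At the given prices: x_1* = 12·4.6/44.6 = 1.2377, and x_2* = 21.6957.
Expenditure on x_1: 44.6·1.2377 = 55.2; share = 0.3561.

share on x_1 = 0.3561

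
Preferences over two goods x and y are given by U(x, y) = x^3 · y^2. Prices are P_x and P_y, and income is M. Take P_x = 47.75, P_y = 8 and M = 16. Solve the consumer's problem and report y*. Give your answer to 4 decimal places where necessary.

y* = 0.8

MU_x/MU_y = (3·y)/(2·x); tangency sets this equal to P_x/P_y.
So 3·P_y·y = 2·P_x·x; combined with the budget, a share 0.6 of income goes to x.
Demand: x*(P_x,P_y,M) = 0.6·M/P_x and y* = 0.4·M/P_y.
At P_x=47.75, P_y=8, M=16: y* = 0.4·16/8 = 0.8.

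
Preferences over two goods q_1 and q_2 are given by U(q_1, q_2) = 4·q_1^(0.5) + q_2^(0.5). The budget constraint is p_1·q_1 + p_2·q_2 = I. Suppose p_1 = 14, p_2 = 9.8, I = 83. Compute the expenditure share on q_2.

share on q_2 = 0.082

From the CES first-order condition, 4·(q_2/q_1)^(0.5) = p_1/p_2.
Solve for the ratio: q_2/q_1 = [(1/4)·p_1/p_2]^(2).
With the ratio pinned down, the budget gives q_1* = I/(p_1 + p_2·(q_2/q_1)) and q_2* = (q_2/q_1)·q_1*.
Numerically q_2/q_1 = 0.127551, so q_1* = 83/(14 + 9.8·0.127551) = 5.4426 and q_2* = 0.127551·5.4426 = 0.6942.
Expenditure on q_2: 9.8·0.6942 = 6.8033; share = 0.082.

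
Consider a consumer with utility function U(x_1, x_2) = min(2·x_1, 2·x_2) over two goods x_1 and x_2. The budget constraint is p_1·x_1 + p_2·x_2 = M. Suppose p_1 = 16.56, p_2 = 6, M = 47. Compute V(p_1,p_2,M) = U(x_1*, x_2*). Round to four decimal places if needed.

With perfect complements, no substitution: consume in ratio x_1:x_2 = 2:2.
Budget: p_1·x_1 + p_2·x_1 = M, so (2·p_1 + 2·p_2)·x_1 = 2·M.
Demand: x_1*(p_1,p_2,M) = 2·M/(2·p_1 + 2·p_2), x_2* = 2·M/(2·p_1 + 2·p_2).
Here 2·16.56 + 2·6 = 45.12, giving x_1* = 2.0833 and x_2* = 2.0833.
Utility at the optimum: U(2.0833, 2.0833) = 4.1667.

V = 4.1667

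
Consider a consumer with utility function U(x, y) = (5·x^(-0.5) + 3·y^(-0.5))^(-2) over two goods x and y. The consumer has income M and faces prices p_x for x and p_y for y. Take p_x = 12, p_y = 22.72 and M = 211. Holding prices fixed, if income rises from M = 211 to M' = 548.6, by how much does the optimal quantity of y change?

MU_x ∝ 5·x^(-1.5), MU_y ∝ 3·y^(-1.5), so MRS = (5/3)·(y/x)^(1.5) = p_x/p_y.
Solve for the ratio: y/x = [(3/5)·p_x/p_y]^(2/3).
Substitute y = (y/x)·x into the budget: x* = M/(p_x + p_y·(y/x)).
Numerically y/x = 0.464818, so x* = 211/(12 + 22.72·0.464818) = 9.3526 and y* = 0.464818·9.3526 = 4.3472.
At M' = 548.6: y* = 11.3028. Change: 11.3028 − 4.3472 = 6.9556.

Δy* = 6.9556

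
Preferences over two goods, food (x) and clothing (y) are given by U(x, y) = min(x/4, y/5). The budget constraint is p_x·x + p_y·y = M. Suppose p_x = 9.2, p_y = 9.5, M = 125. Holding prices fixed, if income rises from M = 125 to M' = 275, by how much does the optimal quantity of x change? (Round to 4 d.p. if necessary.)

Δx* = 7.1174

With perfect complements, no substitution: consume in ratio x:y = 4:5.
Budget: p_x·x + p_y·(5/4)·x = M, so (4·p_x + 5·p_y)·x = 4·M.
Demand: x*(p_x,p_y,M) = 4·M/(4·p_x + 5·p_y), y* = 5·M/(4·p_x + 5·p_y).
Here 4·9.2 + 5·9.5 = 84.3, giving x* = 5.9312.
At M' = 275: x* = 13.0486. Change: 13.0486 − 5.9312 = 7.1174.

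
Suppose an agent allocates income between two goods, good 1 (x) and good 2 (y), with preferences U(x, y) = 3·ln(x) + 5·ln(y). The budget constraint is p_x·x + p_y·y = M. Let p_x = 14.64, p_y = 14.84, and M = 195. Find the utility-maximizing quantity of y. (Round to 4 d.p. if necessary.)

MU_x/MU_y = (3·y)/(5·x); tangency sets this equal to p_x/p_y.
Rearranging, p_y·y = (5/3)·p_x·x. Substituting into the budget gives p_x·x·(1 + (5/3)) = M.
Demand: x*(p_x,p_y,M) = 0.375·M/p_x and y* = 0.625·M/p_y.
At p_x=14.64, p_y=14.84, M=195: y* = 0.625·195/14.84 = 8.2126.

y* = 8.2126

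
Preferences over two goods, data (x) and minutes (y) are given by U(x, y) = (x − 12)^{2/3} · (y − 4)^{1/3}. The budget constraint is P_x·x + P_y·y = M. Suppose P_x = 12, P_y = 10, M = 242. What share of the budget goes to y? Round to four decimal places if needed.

This is Cobb-Douglas in (x−12, y−4): tangency gives 2/3·P_y·(y−4) = 1/3·P_x·(x−12).
Substituting into the budget: x* = 12 + 2/3·(M − 12·P_x − 4·P_y)/P_x, and y* = 4 + 1/3·(…)/P_y.
Discretionary income = 242 − 12·12 − 4·10 = 58; x* = 12 + 2/3·58/12 = 15.2222; y* = 4 + 1/3·58/10 = 5.9333.
Expenditure on y: 10·5.9333 = 59.3333; share = 0.2452.

share on y = 0.2452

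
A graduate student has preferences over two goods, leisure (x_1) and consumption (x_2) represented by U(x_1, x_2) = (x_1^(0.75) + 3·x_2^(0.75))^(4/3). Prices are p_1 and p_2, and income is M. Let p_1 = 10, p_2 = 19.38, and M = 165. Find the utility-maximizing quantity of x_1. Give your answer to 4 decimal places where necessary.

MRS = MU_x_1/MU_x_2 = (1/3)·(x_2/x_1)^(0.25). Set equal to p_1/p_2.
Solve for the ratio: x_2/x_1 = [3·p_1/p_2]^(4).
Substitute x_2 = (x_2/x_1)·x_1 into the budget: x_1* = M/(p_1 + p_2·(x_2/x_1)).
Numerically x_2/x_1 = 5.742089, so x_1* = 165/(10 + 19.38·5.742089) = 1.3605.

x_1* = 1.3605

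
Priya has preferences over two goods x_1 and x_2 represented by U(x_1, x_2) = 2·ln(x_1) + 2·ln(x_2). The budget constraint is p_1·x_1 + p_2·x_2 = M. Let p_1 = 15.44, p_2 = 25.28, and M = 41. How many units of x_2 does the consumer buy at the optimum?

At p_1=15.44, p_2=25.28, M=41: x_2* = 0.5·41/25.28 = 0.8109.

x_2* = 0.8109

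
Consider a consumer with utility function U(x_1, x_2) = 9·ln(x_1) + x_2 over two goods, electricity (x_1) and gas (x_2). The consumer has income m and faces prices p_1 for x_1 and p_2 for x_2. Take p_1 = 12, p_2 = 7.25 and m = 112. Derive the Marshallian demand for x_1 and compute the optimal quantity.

x_1* = 5.4375

MU_x_1 = 9/x_1, MU_x_2 = 1. Tangency: 9/x_1 = p_1/p_2.
So x_1*(p_1,p_2) = 9·p_2/p_1, independent of income; and x_2* = (m − 9·p_2)/p_2.
At the given prices: x_1* = 9·7.25/12 = 5.4375.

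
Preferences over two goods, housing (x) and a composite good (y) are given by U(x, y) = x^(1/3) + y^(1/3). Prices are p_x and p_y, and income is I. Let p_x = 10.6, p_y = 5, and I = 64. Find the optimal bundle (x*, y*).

x* = 2.4583, y* = 7.5883

Numerically y/x = 3.086767, so x* = 64/(10.6 + 5·3.086767) = 2.4583 and y* = 3.086767·2.4583 = 7.5883.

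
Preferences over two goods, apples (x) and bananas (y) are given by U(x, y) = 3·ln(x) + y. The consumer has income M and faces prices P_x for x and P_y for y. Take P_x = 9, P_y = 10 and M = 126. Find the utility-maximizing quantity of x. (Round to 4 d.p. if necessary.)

Set MRS = P_x/P_y: (3/x)/1 = P_x/P_y.
So x*(P_x,P_y) = 3·P_y/P_x, independent of income; and y* = (M − 3·P_y)/P_y.
At the given prices: x* = 3·10/9 = 3.3333.

x* = 3.3333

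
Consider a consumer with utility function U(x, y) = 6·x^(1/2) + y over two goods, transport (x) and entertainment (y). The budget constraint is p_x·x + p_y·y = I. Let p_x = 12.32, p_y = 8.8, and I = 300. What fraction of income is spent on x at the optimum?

Set MRS = p_x/p_y: 3·x^(−1/2) = p_x/p_y.
Thus x* = (3·p_y/p_x)² — independent of I — with the rest of income spent on y.
Plugging in: x* = (3·8.8/12.32)² = 4.5918, y* = 27.6623.
Expenditure on x: 12.32·4.5918 = 56.5714; share = 0.1886.

share on x = 0.1886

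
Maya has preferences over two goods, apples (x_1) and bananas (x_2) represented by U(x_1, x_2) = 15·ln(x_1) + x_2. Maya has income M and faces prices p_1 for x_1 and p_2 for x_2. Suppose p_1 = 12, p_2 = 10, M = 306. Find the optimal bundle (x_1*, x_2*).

x_1* = 12.5, x_2* = 15.6

Set MRS = p_1/p_2: (15/x_1)/1 = p_1/p_2.
So x_1*(p_1,p_2) = 15·p_2/p_1, independent of income; and x_2* = (M − 15·p_2)/p_2.
At the given prices: x_1* = 15·10/12 = 12.5, and x_2* = 15.6.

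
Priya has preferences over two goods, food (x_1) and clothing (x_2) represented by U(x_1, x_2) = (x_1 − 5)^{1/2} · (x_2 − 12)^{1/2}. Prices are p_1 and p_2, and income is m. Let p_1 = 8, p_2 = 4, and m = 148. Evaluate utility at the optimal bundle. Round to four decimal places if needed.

V = 5.3033

This is Cobb-Douglas in (x_1−5, x_2−12): tangency gives 0.5·p_2·(x_2−12) = 0.5·p_1·(x_1−5).
Substituting into the budget: x_1* = 5 + 0.5·(m − 5·p_1 − 12·p_2)/p_1, and x_2* = 12 + 0.5·(…)/p_2.
Discretionary income = 148 − 5·8 − 12·4 = 60; x_1* = 5 + 0.5·60/8 = 8.75; x_2* = 12 + 0.5·60/4 = 19.5.
Utility at the optimum: U(8.75, 19.5) = 5.3033.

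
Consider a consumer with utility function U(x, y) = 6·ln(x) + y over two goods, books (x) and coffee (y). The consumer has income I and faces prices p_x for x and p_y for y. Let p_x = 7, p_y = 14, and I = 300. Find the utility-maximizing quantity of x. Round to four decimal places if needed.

MU_x = 6/x, MU_y = 1. Tangency: 6/x = p_x/p_y.
So x*(p_x,p_y) = 6·p_y/p_x, independent of income; and y* = (I − 6·p_y)/p_y.
At the given prices: x* = 6·14/7 = 12.

x* = 12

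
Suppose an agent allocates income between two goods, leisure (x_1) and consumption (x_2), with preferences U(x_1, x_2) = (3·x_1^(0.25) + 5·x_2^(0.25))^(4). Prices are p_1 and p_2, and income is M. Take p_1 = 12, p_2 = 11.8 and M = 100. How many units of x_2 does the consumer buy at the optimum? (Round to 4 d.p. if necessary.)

x_2* = 5.6376

Substitute x_2 = (x_2/x_1)·x_1 into the budget: x_1* = M/(p_1 + p_2·(x_2/x_1)).
Numerically x_2/x_1 = 2.020834, so x_1* = 100/(12 + 11.8·2.020834) = 2.7897 and x_2* = 2.020834·2.7897 = 5.6376.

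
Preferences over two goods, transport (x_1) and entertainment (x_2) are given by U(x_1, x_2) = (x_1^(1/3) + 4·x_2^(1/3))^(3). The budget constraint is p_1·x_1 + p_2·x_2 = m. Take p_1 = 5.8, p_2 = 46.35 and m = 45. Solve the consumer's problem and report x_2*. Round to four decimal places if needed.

From the CES first-order condition, (1/4)·(x_2/x_1)^(2/3) = p_1/p_2.
Hence x_2/x_1 = (4·p_1/p_2)^(1/(2/3)), i.e. raised to the 1.5 power.
With the ratio pinned down, the budget gives x_1* = m/(p_1 + p_2·(x_2/x_1)) and x_2* = (x_2/x_1)·x_1*.
Numerically x_2/x_1 = 0.354126, so x_1* = 45/(5.8 + 46.35·0.354126) = 2.0258 and x_2* = 0.354126·2.0258 = 0.7174.

x_2* = 0.7174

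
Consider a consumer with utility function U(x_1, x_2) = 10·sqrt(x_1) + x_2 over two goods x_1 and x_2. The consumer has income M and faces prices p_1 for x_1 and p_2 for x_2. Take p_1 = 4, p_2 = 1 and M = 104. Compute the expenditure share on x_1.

share on x_1 = 0.0601

Set MRS = p_1/p_2: 5·x_1^(−1/2) = p_1/p_2.
Solve: √x_1 = 5·p_2/p_1, so x_1*(p_1,p_2) = (5·p_2/p_1)², and x_2* = (M − p_1·x_1*)/p_2.
Plugging in: x_1* = (5·1/4)² = 1.5625, x_2* = 97.75.
Expenditure on x_1: 4·1.5625 = 6.25; share = 0.0601.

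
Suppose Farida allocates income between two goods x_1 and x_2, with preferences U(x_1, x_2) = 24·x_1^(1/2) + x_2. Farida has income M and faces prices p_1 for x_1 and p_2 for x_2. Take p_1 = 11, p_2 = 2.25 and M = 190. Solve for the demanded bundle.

x_1* = 6.0248, x_2* = 54.9899

Set MRS = p_1/p_2: 12·x_1^(−1/2) = p_1/p_2.
Solve: √x_1 = 12·p_2/p_1, so x_1*(p_1,p_2) = (12·p_2/p_1)², and x_2* = (M − p_1·x_1*)/p_2.
Plugging in: x_1* = (12·2.25/11)² = 6.0248, x_2* = 54.9899.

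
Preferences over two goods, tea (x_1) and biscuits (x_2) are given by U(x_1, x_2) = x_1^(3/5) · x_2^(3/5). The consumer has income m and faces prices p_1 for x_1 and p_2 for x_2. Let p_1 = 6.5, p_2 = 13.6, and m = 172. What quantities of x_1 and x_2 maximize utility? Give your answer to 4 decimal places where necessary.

x_1* = 13.2308, x_2* = 6.3235

MU_x_1/MU_x_2 = (0.6·x_2)/(0.6·x_1); tangency sets this equal to p_1/p_2.
Rearranging, p_2·x_2 = p_1·x_1. Substituting into the budget gives p_1·x_1·(1 + 1) = m.
Demand: x_1*(p_1,p_2,m) = 0.5·m/p_1 and x_2* = 0.5·m/p_2.
At p_1=6.5, p_2=13.6, m=172: x_1* = 0.5·172/6.5 = 13.2308, x_2* = 6.3235.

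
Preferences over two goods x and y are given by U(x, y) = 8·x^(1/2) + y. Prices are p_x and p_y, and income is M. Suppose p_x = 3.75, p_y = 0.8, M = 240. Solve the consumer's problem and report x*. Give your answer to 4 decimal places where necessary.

x* = 0.7282

Thus x* = (4·p_y/p_x)² — independent of M — with the rest of income spent on y.
Plugging in: x* = (4·0.8/3.75)² = 0.7282.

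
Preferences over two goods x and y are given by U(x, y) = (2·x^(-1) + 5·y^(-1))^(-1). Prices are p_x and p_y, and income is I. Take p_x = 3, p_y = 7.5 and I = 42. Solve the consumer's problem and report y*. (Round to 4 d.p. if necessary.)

With the ratio pinned down, the budget gives x* = I/(p_x + p_y·(y/x)) and y* = (y/x)·x*.
Numerically y/x = 1, so x* = 42/(3 + 7.5·1) = 4 and y* = 1·4 = 4.

y* = 4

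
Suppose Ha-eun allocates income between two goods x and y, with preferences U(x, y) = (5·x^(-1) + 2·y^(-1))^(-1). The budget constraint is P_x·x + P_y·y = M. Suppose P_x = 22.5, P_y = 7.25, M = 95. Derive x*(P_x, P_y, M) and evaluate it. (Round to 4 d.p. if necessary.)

x* = 3.1068

MU_x ∝ 5·x^(-2), MU_y ∝ 2·y^(-2), so MRS = (5/2)·(y/x)^(2) = P_x/P_y.
Hence y/x = ((2/5)·P_x/P_y)^(1/(2)), i.e. raised to the 0.5 power.
With the ratio pinned down, the budget gives x* = M/(P_x + P_y·(y/x)) and y* = (y/x)·x*.
Numerically y/x = 1.114172, so x* = 95/(22.5 + 7.25·1.114172) = 3.1068.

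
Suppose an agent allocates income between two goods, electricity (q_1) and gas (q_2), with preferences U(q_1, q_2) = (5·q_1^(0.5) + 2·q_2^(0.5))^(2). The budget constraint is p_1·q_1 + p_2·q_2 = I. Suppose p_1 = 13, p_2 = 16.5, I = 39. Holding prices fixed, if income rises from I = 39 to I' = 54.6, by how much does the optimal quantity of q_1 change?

Δq_1* = 1.0657

From the CES first-order condition, (5/2)·(q_2/q_1)^(0.5) = p_1/p_2.
Solve for the ratio: q_2/q_1 = [(2/5)·p_1/p_2]^(2).
Substitute q_2 = (q_2/q_1)·q_1 into the budget: q_1* = I/(p_1 + p_2·(q_2/q_1)).
Numerically q_2/q_1 = 0.09932, so q_1* = 39/(13 + 16.5·0.09932) = 2.6642.
At I' = 54.6: q_1* = 3.7298. Change: 3.7298 − 2.6642 = 1.0657.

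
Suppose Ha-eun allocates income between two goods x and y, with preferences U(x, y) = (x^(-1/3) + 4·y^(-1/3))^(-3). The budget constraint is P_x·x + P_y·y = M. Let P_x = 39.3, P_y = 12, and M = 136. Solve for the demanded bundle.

MRS = MU_x/MU_y = (1/4)·(y/x)^(4/3). Set equal to P_x/P_y.
Solve for the ratio: y/x = [4·P_x/P_y]^(0.75).
With the ratio pinned down, the budget gives x* = M/(P_x + P_y·(y/x)) and y* = (y/x)·x*.
Numerically y/x = 6.885785, so x* = 136/(39.3 + 12·6.885785) = 1.1154 and y* = 6.885785·1.1154 = 7.6804.

x* = 1.1154, y* = 7.6804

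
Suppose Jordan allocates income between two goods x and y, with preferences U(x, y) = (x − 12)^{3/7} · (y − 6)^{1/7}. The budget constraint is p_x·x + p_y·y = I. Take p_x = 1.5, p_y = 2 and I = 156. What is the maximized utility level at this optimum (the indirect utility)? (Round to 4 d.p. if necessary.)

MRS = 3·(y−6)/(x−12). Tangency with p_x/p_y gives y−6 = (1/3)·(p_x/p_y)·(x−12).
Substituting into the budget: x* = 12 + 0.75·(I − 12·p_x − 6·p_y)/p_x, and y* = 6 + 0.25·(…)/p_y.
Discretionary income = 156 − 12·1.5 − 6·2 = 126; x* = 12 + 0.75·126/1.5 = 75; y* = 6 + 0.25·126/2 = 21.75.
Utility at the optimum: U(75, 21.75) = 8.7536.

V = 8.7536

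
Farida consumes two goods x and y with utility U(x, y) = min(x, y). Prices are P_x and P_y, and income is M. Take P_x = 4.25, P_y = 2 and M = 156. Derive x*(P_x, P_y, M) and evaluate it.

x* = 24.96

Here 4.25 + 2 = 6.25, giving x* = 24.96.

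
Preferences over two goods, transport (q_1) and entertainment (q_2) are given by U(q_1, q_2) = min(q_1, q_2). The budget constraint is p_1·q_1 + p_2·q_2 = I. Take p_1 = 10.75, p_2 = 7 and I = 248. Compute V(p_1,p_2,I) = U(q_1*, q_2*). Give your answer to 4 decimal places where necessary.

V = 13.9718

Leontief preferences: the optimum is at the kink where q_1/1 = q_2/1, i.e. q_2 = q_1.
Budget: p_1·q_1 + p_2·q_1 = I, so (p_1 + p_2)·q_1 = I.
Demand: q_1*(p_1,p_2,I) = I/(p_1 + p_2), q_2* = I/(p_1 + p_2).
Here 10.75 + 7 = 17.75, giving q_1* = 13.9718 and q_2* = 13.9718.
Utility at the optimum: U(13.9718, 13.9718) = 13.9718.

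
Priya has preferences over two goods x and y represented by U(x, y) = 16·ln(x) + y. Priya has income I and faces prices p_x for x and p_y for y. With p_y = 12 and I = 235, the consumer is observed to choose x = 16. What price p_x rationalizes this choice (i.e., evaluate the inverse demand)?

p_x = 12

Set MRS = p_x/p_y: (16/x)/1 = p_x/p_y.
So x*(p_x,p_y) = 16·p_y/p_x, independent of income; and y* = (I − 16·p_y)/p_y.
Set x* = 16 in the demand function and solve for p_x: p_x = 12.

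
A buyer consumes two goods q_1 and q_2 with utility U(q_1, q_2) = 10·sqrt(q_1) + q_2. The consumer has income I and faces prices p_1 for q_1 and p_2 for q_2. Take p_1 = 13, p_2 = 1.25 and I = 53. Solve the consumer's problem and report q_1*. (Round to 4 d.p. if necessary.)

q_1* = 0.2311

Utility is quasi-linear in q_2; the FOC for q_1 is 5/√q_1 = p_1/p_2.
Thus q_1* = (5·p_2/p_1)² — independent of I — with the rest of income spent on q_2.
Plugging in: q_1* = (5·1.25/13)² = 0.2311.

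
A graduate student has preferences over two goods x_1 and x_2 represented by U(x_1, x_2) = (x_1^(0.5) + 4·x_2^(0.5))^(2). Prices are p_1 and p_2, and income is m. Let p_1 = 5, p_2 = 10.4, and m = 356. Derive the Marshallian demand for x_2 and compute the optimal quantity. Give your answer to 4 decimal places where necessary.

x_2* = 30.2927

MU_x_1 ∝ x_1^(-0.5), MU_x_2 ∝ 4·x_2^(-0.5), so MRS = (1/4)·(x_2/x_1)^(0.5) = p_1/p_2.
Solve for the ratio: x_2/x_1 = [4·p_1/p_2]^(2).
Substitute x_2 = (x_2/x_1)·x_1 into the budget: x_1* = m/(p_1 + p_2·(x_2/x_1)).
Numerically x_2/x_1 = 3.698225, so x_1* = 356/(5 + 10.4·3.698225) = 8.1912 and x_2* = 3.698225·8.1912 = 30.2927.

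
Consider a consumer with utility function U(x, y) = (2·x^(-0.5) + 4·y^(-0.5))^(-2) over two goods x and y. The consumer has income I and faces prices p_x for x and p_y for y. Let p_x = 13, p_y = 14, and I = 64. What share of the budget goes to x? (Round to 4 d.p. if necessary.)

share on x = 0.3806

From the CES first-order condition, (1/2)·(y/x)^(1.5) = p_x/p_y.
Solve for the ratio: y/x = [2·p_x/p_y]^(2/3).
With the ratio pinned down, the budget gives x* = I/(p_x + p_y·(y/x)) and y* = (y/x)·x*.
Numerically y/x = 1.510881, so x* = 64/(13 + 14·1.510881) = 1.874 and y* = 1.510881·1.874 = 2.8313.
Expenditure on x: 13·1.874 = 24.3614; share = 0.3806.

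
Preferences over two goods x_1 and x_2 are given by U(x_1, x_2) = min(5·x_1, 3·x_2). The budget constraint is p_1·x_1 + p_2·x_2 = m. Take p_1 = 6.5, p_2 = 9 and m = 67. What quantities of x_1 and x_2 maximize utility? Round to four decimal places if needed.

x_1* = 3.1163, x_2* = 5.1938

Leontief preferences: the optimum is at the kink where x_1/3 = x_2/5, i.e. x_2 = (5/3)·x_1.
Budget: p_1·x_1 + p_2·(5/3)·x_1 = m, so (3·p_1 + 5·p_2)·x_1 = 3·m.
Demand: x_1*(p_1,p_2,m) = 3·m/(3·p_1 + 5·p_2), x_2* = 5·m/(3·p_1 + 5·p_2).
Here 3·6.5 + 5·9 = 64.5, giving x_1* = 3.1163 and x_2* = 5.1938.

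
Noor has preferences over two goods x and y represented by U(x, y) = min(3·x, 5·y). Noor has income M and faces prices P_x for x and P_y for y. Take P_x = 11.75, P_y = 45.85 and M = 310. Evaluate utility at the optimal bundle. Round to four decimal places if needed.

V = 23.6882

Leontief preferences: the optimum is at the kink where x/5 = y/3, i.e. y = (3/5)·x.
Budget: P_x·x + P_y·(3/5)·x = M, so (5·P_x + 3·P_y)·x = 5·M.
Demand: x*(P_x,P_y,M) = 5·M/(5·P_x + 3·P_y), y* = 3·M/(5·P_x + 3·P_y).
Here 5·11.75 + 3·45.85 = 196.3, giving x* = 7.8961 and y* = 4.7376.
Utility at the optimum: U(7.8961, 4.7376) = 23.6882.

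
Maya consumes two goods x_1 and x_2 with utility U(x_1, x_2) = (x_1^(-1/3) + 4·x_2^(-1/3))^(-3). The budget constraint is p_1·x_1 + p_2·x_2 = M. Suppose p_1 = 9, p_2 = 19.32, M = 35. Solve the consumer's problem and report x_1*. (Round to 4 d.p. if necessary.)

x_1* = 0.8791

MU_x_1 ∝ x_1^(-4/3), MU_x_2 ∝ 4·x_2^(-4/3), so MRS = (1/4)·(x_2/x_1)^(4/3) = p_1/p_2.
Solve for the ratio: x_2/x_1 = [4·p_1/p_2]^(0.75).
With the ratio pinned down, the budget gives x_1* = M/(p_1 + p_2·(x_2/x_1)) and x_2* = (x_2/x_1)·x_1*.
Numerically x_2/x_1 = 1.594856, so x_1* = 35/(9 + 19.32·1.594856) = 0.8791.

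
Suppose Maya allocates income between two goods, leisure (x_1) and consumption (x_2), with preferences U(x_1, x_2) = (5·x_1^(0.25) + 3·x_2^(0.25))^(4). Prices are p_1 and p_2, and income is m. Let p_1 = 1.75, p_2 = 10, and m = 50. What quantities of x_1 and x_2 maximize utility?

MU_x_1 ∝ 5·x_1^(-0.75), MU_x_2 ∝ 3·x_2^(-0.75), so MRS = (5/3)·(x_2/x_1)^(0.75) = p_1/p_2.
Solve for the ratio: x_2/x_1 = [(3/5)·p_1/p_2]^(4/3).
Substitute x_2 = (x_2/x_1)·x_1 into the budget: x_1* = m/(p_1 + p_2·(x_2/x_1)).
Numerically x_2/x_1 = 0.049536, so x_1* = 50/(1.75 + 10·0.049536) = 22.2682 and x_2* = 0.049536·22.2682 = 1.1031.

x_1* = 22.2682, x_2* = 1.1031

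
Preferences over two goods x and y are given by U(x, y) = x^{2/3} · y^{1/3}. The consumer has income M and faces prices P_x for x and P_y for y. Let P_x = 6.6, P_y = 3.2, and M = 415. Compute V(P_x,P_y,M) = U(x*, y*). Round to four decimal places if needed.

Tangency: MRS = 2·y/x = P_x/P_y.
So 2/3·P_y·y = 1/3·P_x·x; combined with the budget, a share 2/3 of income goes to x.
Demand: x*(P_x,P_y,M) = 2/3·M/P_x and y* = 1/3·M/P_y.
At P_x=6.6, P_y=3.2, M=415: x* = 2/3·415/6.6 = 41.9192, y* = 43.2292.
Utility at the optimum: U(41.9192, 43.2292) = 42.3514.

V = 42.3514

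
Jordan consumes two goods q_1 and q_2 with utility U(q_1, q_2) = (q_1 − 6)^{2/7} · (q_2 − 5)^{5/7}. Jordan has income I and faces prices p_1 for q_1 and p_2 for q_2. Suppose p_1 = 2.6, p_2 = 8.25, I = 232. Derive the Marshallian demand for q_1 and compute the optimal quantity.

This is Cobb-Douglas in (q_1−6, q_2−5): tangency gives 2/7·p_2·(q_2−5) = 5/7·p_1·(q_1−6).
After buying the subsistence bundle (6, 5), a share 2/7 of the remaining income goes to q_1: q_1* = 6 + 2/7·(I − 6p_1 − 5p_2)/p_1.
Discretionary income = 232 − 6·2.6 − 5·8.25 = 175.15; q_1* = 6 + 2/7·175.15/2.6 = 25.2473.

q_1* = 25.2473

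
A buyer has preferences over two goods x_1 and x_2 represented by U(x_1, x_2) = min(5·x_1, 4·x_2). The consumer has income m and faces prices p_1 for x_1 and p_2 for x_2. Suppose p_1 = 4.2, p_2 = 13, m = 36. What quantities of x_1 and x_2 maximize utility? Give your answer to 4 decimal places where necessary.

Leontief preferences: the optimum is at the kink where x_1/4 = x_2/5, i.e. x_2 = (5/4)·x_1.
Budget: p_1·x_1 + p_2·(5/4)·x_1 = m, so (4·p_1 + 5·p_2)·x_1 = 4·m.
Demand: x_1*(p_1,p_2,m) = 4·m/(4·p_1 + 5·p_2), x_2* = 5·m/(4·p_1 + 5·p_2).
Here 4·4.2 + 5·13 = 81.8, giving x_1* = 1.7604 and x_2* = 2.2005.

x_1* = 1.7604, x_2* = 2.2005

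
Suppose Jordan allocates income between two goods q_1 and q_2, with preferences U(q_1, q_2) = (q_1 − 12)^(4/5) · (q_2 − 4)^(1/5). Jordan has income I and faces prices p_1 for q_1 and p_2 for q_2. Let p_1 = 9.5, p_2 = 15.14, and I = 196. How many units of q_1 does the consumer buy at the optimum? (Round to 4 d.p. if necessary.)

q_1* = 13.8055

This is Cobb-Douglas in (q_1−12, q_2−4): tangency gives 0.8·p_2·(q_2−4) = 0.2·p_1·(q_1−12).
After buying the subsistence bundle (12, 4), a share 0.8 of the remaining income goes to q_1: q_1* = 12 + 0.8·(I − 12p_1 − 4p_2)/p_1.
Discretionary income = 196 − 12·9.5 − 4·15.14 = 21.44; q_1* = 12 + 0.8·21.44/9.5 = 13.8055.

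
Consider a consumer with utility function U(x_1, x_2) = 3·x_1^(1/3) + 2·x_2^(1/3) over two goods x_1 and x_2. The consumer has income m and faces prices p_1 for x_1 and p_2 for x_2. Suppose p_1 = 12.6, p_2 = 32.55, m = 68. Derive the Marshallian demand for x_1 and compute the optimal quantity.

x_1* = 4.0315

MU_x_1 ∝ 3·x_1^(-2/3), MU_x_2 ∝ 2·x_2^(-2/3), so MRS = (3/2)·(x_2/x_1)^(2/3) = p_1/p_2.
Hence x_2/x_1 = ((2/3)·p_1/p_2)^(1/(2/3)), i.e. raised to the 1.5 power.
Substitute x_2 = (x_2/x_1)·x_1 into the budget: x_1* = m/(p_1 + p_2·(x_2/x_1)).
Numerically x_2/x_1 = 0.131097, so x_1* = 68/(12.6 + 32.55·0.131097) = 4.0315.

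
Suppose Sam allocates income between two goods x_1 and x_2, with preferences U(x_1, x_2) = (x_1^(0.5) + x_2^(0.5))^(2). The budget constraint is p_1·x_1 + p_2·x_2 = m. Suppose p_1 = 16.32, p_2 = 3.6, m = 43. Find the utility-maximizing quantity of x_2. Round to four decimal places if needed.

x_2* = 9.7858

From the CES first-order condition, (x_2/x_1)^(0.5) = p_1/p_2.
Solve for the ratio: x_2/x_1 = [p_1/p_2]^(2).
Substitute x_2 = (x_2/x_1)·x_1 into the budget: x_1* = m/(p_1 + p_2·(x_2/x_1)).
Numerically x_2/x_1 = 20.551111, so x_1* = 43/(16.32 + 3.6·20.551111) = 0.4762 and x_2* = 20.551111·0.4762 = 9.7858.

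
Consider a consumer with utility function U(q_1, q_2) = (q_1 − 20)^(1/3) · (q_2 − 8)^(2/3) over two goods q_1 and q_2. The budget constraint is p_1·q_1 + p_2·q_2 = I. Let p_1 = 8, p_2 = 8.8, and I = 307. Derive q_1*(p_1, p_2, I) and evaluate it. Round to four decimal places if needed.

MRS = (1/2)·(q_2−8)/(q_1−20). Tangency with p_1/p_2 gives q_2−8 = 2·(p_1/p_2)·(q_1−20).
After buying the subsistence bundle (20, 8), a share 1/3 of the remaining income goes to q_1: q_1* = 20 + 1/3·(I − 20p_1 − 8p_2)/p_1.
Discretionary income = 307 − 20·8 − 8·8.8 = 76.6; q_1* = 20 + 1/3·76.6/8 = 23.1917.

q_1* = 23.1917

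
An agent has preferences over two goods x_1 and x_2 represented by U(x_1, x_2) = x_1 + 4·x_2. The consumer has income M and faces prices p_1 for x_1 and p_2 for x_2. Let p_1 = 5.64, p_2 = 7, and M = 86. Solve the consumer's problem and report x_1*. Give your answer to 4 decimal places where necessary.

x_1* = 0

Linear utility — the consumer picks whichever good has higher MU/price: 1/5.64 = 0.1773 vs 4/7 = 0.5714.
x_2 gives more utility per dollar, so spend all income on x_2: x_2* = M/p_2, x_1* = 0.
Numerically: x_1* = 0, x_2* = 12.2857.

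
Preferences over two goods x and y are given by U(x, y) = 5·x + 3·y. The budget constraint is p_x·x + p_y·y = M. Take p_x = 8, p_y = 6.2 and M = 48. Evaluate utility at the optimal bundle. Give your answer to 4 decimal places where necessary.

V = 30

Perfect substitutes: compare marginal utility per dollar. 5/p_x vs 3/p_y → 0.625 vs 0.4839.
x gives more utility per dollar, so spend all income on x: x* = M/p_x, y* = 0.
Numerically: x* = 6, y* = 0.
Utility at the optimum: U(6, 0) = 30.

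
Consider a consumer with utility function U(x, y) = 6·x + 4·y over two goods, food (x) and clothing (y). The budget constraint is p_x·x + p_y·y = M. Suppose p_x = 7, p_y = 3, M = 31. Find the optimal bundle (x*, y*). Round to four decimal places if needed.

y gives more utility per dollar, so spend all income on y: y* = M/p_y, x* = 0.
Numerically: x* = 0, y* = 10.3333.

x* = 0, y* = 10.3333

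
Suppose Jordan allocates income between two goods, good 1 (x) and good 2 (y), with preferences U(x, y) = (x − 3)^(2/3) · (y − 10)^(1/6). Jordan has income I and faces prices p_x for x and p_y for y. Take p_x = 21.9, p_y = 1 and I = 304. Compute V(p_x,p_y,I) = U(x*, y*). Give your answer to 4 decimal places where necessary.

V = 7.7748

Let x' = x−3, y' = y−10. MRS = 4·y'/x' = p_x/p_y.
Substituting into the budget: x* = 3 + 0.8·(I − 3·p_x − 10·p_y)/p_x, and y* = 10 + 0.2·(…)/p_y.
Discretionary income = 304 − 3·21.9 − 10·1 = 228.3; x* = 3 + 0.8·228.3/21.9 = 11.3397; y* = 10 + 0.2·228.3/1 = 55.66.
Utility at the optimum: U(11.3397, 55.66) = 7.7748.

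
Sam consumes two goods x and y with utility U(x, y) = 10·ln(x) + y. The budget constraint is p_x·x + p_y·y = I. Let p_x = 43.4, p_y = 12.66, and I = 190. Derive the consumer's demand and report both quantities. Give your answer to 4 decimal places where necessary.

x* = 2.9171, y* = 5.0079

MU_x = 10/x, MU_y = 1. Tangency: 10/x = p_x/p_y.
So x*(p_x,p_y) = 10·p_y/p_x, independent of income; and y* = (I − 10·p_y)/p_y.
At the given prices: x* = 10·12.66/43.4 = 2.9171, and y* = 5.0079.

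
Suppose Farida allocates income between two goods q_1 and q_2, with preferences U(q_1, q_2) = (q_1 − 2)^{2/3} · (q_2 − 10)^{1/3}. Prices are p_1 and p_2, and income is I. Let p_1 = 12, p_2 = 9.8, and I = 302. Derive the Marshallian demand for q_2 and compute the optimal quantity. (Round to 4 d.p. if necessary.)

Let q_1' = q_1−2, q_2' = q_2−10. MRS = 2·q_2'/q_1' = p_1/p_2.
After buying the subsistence bundle (2, 10), a share 2/3 of the remaining income goes to q_1: q_1* = 2 + 2/3·(I − 2p_1 − 10p_2)/p_1.
Discretionary income = 302 − 2·12 − 10·9.8 = 180; q_2* = 10 + 1/3·180/9.8 = 16.1224.

q_2* = 16.1224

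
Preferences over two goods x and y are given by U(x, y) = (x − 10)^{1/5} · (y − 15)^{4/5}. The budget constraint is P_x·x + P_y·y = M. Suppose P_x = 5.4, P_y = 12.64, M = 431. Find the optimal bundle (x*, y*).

This is Cobb-Douglas in (x−10, y−15): tangency gives 0.2·P_y·(y−15) = 0.8·P_x·(x−10).
Substituting into the budget: x* = 10 + 0.2·(M − 10·P_x − 15·P_y)/P_x, and y* = 15 + 0.8·(…)/P_y.
Discretionary income = 431 − 10·5.4 − 15·12.64 = 187.4; x* = 10 + 0.2·187.4/5.4 = 16.9407; y* = 15 + 0.8·187.4/12.64 = 26.8608.

x* = 16.9407, y* = 26.8608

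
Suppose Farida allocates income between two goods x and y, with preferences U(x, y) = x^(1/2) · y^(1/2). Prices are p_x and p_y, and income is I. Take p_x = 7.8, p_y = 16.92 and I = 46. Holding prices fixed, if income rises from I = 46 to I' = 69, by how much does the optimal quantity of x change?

MU_x/MU_y = (0.5·y)/(0.5·x); tangency sets this equal to p_x/p_y.
Rearranging, p_y·y = p_x·x. Substituting into the budget gives p_x·x·(1 + 1) = I.
Demand: x*(p_x,p_y,I) = 0.5·I/p_x and y* = 0.5·I/p_y.
At p_x=7.8, p_y=16.92, I=46: x* = 0.5·46/7.8 = 2.9487.
At I' = 69: x* = 4.4231. Change: 4.4231 − 2.9487 = 1.4744.

Δx* = 1.4744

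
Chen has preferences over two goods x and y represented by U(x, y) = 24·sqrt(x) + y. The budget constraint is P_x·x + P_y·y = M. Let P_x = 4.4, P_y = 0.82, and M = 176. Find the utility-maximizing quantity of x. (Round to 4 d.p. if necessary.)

MU_x = 12/√x, MU_y = 1. Tangency: 12/√x = P_x/P_y.
Solve: √x = 12·P_y/P_x, so x*(P_x,P_y) = (12·P_y/P_x)², and y* = (M − P_x·x*)/P_y.
Plugging in: x* = (12·0.82/4.4)² = 5.0013.

x* = 5.0013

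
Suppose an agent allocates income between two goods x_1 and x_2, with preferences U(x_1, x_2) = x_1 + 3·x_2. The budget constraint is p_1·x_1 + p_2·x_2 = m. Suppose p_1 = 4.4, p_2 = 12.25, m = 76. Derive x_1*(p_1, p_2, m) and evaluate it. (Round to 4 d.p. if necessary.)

x_1* = 0

Linear utility — the consumer picks whichever good has higher MU/price: 1/4.4 = 0.2273 vs 3/12.25 = 0.2449.
x_2 gives more utility per dollar, so spend all income on x_2: x_2* = m/p_2, x_1* = 0.
Numerically: x_1* = 0, x_2* = 6.2041.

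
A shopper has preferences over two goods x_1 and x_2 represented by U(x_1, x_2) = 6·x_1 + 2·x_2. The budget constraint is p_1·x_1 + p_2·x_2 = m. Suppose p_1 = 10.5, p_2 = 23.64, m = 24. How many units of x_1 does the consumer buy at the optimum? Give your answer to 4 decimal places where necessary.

x_1 gives more utility per dollar, so spend all income on x_1: x_1* = m/p_1, x_2* = 0.
Numerically: x_1* = 2.2857, x_2* = 0.

x_1* = 2.2857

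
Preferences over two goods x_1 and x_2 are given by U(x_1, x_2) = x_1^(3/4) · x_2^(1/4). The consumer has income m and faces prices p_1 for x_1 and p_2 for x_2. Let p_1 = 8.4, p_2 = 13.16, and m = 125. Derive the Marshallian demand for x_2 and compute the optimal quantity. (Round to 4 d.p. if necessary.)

Tangency: MRS = 3·x_2/x_1 = p_1/p_2.
Rearranging, p_2·x_2 = (1/3)·p_1·x_1. Substituting into the budget gives p_1·x_1·(1 + (1/3)) = m.
Demand: x_1*(p_1,p_2,m) = 0.75·m/p_1 and x_2* = 0.25·m/p_2.
At p_1=8.4, p_2=13.16, m=125: x_2* = 0.25·125/13.16 = 2.3746.

x_2* = 2.3746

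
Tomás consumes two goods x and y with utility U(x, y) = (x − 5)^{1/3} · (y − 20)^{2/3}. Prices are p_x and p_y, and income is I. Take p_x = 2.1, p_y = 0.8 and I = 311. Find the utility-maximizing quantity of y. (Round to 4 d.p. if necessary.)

MRS = (1/2)·(y−20)/(x−5). Tangency with p_x/p_y gives y−20 = 2·(p_x/p_y)·(x−5).
Substituting into the budget: x* = 5 + 1/3·(I − 5·p_x − 20·p_y)/p_x, and y* = 20 + 2/3·(…)/p_y.
Discretionary income = 311 − 5·2.1 − 20·0.8 = 284.5; y* = 20 + 2/3·284.5/0.8 = 257.0833.

y* = 257.0833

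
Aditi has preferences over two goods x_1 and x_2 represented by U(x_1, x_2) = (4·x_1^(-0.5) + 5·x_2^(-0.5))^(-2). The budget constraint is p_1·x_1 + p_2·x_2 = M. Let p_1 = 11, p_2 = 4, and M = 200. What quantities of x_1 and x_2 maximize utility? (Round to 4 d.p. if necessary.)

MU_x_1 ∝ 4·x_1^(-1.5), MU_x_2 ∝ 5·x_2^(-1.5), so MRS = (4/5)·(x_2/x_1)^(1.5) = p_1/p_2.
Hence x_2/x_1 = ((5/4)·p_1/p_2)^(1/(1.5)), i.e. raised to the 2/3 power.
With the ratio pinned down, the budget gives x_1* = M/(p_1 + p_2·(x_2/x_1)) and x_2* = (x_2/x_1)·x_1*.
Numerically x_2/x_1 = 2.277693, so x_1* = 200/(11 + 4·2.277693) = 9.9449 and x_2* = 2.277693·9.9449 = 22.6515.

x_1* = 9.9449, x_2* = 22.6515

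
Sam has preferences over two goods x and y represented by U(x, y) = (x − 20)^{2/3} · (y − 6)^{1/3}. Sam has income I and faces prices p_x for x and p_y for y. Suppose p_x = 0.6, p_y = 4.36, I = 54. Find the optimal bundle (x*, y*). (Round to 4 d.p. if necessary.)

This is Cobb-Douglas in (x−20, y−6): tangency gives 2/3·p_y·(y−6) = 1/3·p_x·(x−20).
After buying the subsistence bundle (20, 6), a share 2/3 of the remaining income goes to x: x* = 20 + 2/3·(I − 20p_x − 6p_y)/p_x.
Discretionary income = 54 − 20·0.6 − 6·4.36 = 15.84; x* = 20 + 2/3·15.84/0.6 = 37.6; y* = 6 + 1/3·15.84/4.36 = 7.211.

x* = 37.6, y* = 7.211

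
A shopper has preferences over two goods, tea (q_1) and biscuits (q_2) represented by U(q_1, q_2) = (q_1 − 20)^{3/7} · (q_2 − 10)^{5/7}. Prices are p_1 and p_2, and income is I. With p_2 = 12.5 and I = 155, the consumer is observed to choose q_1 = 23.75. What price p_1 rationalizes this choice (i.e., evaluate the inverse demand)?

MRS = (3/5)·(q_2−10)/(q_1−20). Tangency with p_1/p_2 gives q_2−10 = (5/3)·(p_1/p_2)·(q_1−20).
Substituting into the budget: q_1* = 20 + 0.375·(I − 20·p_1 − 10·p_2)/p_1, and q_2* = 10 + 0.625·(…)/p_2.
Set q_1* = 23.75 in the demand function and solve for p_1: p_1 = 1.

p_1 = 1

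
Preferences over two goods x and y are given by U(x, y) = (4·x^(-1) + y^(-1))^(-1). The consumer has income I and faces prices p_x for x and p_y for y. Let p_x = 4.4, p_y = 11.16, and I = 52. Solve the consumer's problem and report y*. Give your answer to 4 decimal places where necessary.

y* = 2.0656

Numerically y/x = 0.313953, so x* = 52/(4.4 + 11.16·0.313953) = 6.5792 and y* = 0.313953·6.5792 = 2.0656.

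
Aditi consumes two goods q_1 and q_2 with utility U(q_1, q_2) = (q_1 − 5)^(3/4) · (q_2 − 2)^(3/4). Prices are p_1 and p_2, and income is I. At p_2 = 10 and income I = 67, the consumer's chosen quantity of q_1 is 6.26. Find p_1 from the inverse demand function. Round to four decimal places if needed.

This is Cobb-Douglas in (q_1−5, q_2−2): tangency gives 0.75·p_2·(q_2−2) = 0.75·p_1·(q_1−5).
After buying the subsistence bundle (5, 2), a share 0.5 of the remaining income goes to q_1: q_1* = 5 + 0.5·(I − 5p_1 − 2p_2)/p_1.
Set q_1* = 6.26 in the demand function and solve for p_1: p_1 = 6.25.

p_1 = 6.25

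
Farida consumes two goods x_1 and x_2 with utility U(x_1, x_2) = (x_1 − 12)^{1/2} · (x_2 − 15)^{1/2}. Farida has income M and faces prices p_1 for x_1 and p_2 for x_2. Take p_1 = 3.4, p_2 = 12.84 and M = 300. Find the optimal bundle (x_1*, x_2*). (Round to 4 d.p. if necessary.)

MRS = (x_2−15)/(x_1−12). Tangency with p_1/p_2 gives x_2−15 = (p_1/p_2)·(x_1−12).
Substituting into the budget: x_1* = 12 + 0.5·(M − 12·p_1 − 15·p_2)/p_1, and x_2* = 15 + 0.5·(…)/p_2.
Discretionary income = 300 − 12·3.4 − 15·12.84 = 66.6; x_1* = 12 + 0.5·66.6/3.4 = 21.7941; x_2* = 15 + 0.5·66.6/12.84 = 17.5935.

x_1* = 21.7941, x_2* = 17.5935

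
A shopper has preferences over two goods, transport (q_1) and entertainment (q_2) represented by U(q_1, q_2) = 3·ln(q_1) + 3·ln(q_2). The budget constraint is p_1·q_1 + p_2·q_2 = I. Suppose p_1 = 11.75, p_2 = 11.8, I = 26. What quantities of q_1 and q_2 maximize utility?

The MRS is q_2/q_1. Set MRS = p_1/p_2.
So 3·p_2·q_2 = 3·p_1·q_1; combined with the budget, a share 0.5 of income goes to q_1.
Demand: q_1*(p_1,p_2,I) = 0.5·I/p_1 and q_2* = 0.5·I/p_2.
At p_1=11.75, p_2=11.8, I=26: q_1* = 0.5·26/11.75 = 1.1064, q_2* = 1.1017.

q_1* = 1.1064, q_2* = 1.1017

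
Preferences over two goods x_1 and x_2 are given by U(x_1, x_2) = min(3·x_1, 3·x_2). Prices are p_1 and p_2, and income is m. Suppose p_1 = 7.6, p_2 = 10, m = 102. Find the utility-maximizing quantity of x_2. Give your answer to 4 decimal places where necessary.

With perfect complements, no substitution: consume in ratio x_1:x_2 = 3:3.
Budget: p_1·x_1 + p_2·x_1 = m, so (3·p_1 + 3·p_2)·x_1 = 3·m.
Demand: x_1*(p_1,p_2,m) = 3·m/(3·p_1 + 3·p_2), x_2* = 3·m/(3·p_1 + 3·p_2).
Here 3·7.6 + 3·10 = 52.8, giving x_2* = 5.7955.

x_2* = 5.7955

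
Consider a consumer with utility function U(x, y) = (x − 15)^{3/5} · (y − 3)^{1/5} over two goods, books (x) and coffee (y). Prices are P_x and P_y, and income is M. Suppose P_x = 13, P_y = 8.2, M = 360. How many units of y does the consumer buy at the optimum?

Let x' = x−15, y' = y−3. MRS = 3·y'/x' = P_x/P_y.
Substituting into the budget: x* = 15 + 0.75·(M − 15·P_x − 3·P_y)/P_x, and y* = 3 + 0.25·(…)/P_y.
Discretionary income = 360 − 15·13 − 3·8.2 = 140.4; y* = 3 + 0.25·140.4/8.2 = 7.2805.

y* = 7.2805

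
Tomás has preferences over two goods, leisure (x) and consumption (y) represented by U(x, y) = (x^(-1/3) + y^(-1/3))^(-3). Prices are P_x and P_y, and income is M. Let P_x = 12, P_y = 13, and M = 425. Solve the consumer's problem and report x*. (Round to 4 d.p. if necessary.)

MU_x ∝ x^(-4/3), MU_y ∝ y^(-4/3), so MRS = (y/x)^(4/3) = P_x/P_y.
Solve for the ratio: y/x = [P_x/P_y]^(0.75).
With the ratio pinned down, the budget gives x* = M/(P_x + P_y·(y/x)) and y* = (y/x)·x*.
Numerically y/x = 0.941734, so x* = 425/(12 + 13·0.941734) = 17.5312.

x* = 17.5312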